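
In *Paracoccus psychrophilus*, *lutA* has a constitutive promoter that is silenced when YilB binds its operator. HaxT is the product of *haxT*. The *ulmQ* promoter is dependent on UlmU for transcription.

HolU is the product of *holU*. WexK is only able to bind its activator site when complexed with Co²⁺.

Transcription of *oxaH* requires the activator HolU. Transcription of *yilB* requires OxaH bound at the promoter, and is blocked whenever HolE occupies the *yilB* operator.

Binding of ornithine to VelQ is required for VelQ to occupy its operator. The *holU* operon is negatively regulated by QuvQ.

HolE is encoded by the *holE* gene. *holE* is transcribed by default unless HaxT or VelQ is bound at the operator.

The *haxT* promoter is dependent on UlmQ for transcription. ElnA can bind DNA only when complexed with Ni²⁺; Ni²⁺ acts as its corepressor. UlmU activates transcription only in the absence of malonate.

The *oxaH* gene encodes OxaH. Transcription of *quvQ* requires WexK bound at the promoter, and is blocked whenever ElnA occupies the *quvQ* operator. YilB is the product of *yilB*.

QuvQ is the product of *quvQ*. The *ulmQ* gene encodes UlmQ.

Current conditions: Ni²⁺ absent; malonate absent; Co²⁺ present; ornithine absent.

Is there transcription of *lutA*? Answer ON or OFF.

Ni²⁺ is absent, so ElnA is inactive.
Co²⁺ is present, so WexK is active.
No repressor is bound and WexK is active, so *quvQ* is transcribed.
So QuvQ is produced and active.
With repressor QuvQ bound, *holU* is not transcribed.
So HolU is not produced.
Required activator HolU is absent, so *oxaH* is not transcribed.
So OxaH is not produced.
Malonate is absent, so UlmU is active.
No repressor is bound and UlmU is active, so *ulmQ* is transcribed.
So UlmQ is produced and active.
No repressor is bound and UlmQ is active, so *haxT* is transcribed.
So HaxT is produced and active.
Ornithine is absent, so VelQ is inactive.
With repressor HaxT bound, *holE* is not transcribed.
So HolE is not produced.
Required activator OxaH is absent, so *yilB* is not transcribed.
So YilB is not produced.
With no repressor bound, *lutA* is transcribed.

ON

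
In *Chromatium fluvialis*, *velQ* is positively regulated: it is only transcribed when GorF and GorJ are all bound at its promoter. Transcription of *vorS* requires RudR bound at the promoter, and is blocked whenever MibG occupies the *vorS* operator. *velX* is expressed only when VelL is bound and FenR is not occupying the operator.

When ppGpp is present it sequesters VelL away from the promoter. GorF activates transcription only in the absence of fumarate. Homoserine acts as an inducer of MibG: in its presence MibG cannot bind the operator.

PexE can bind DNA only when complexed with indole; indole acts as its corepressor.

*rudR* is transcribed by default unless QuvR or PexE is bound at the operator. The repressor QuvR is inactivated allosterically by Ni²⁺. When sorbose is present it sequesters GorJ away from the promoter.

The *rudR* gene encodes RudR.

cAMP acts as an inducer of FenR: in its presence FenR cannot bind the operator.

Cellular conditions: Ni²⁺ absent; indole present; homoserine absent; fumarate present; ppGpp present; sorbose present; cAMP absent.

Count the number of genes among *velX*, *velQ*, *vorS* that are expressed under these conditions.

0

cAMP is absent, so FenR is active.
ppGpp is present, so VelL is inactive.
With repressor FenR bound, *velX* is not transcribed.
→ *velX* is OFF.
Fumarate is present, so GorF is inactive.
Sorbose is present, so GorJ is inactive.
Required activator GorF is absent, so *velQ* is not transcribed.
→ *velQ* is OFF.
Ni²⁺ is absent, so QuvR is active.
Indole is present, so PexE is active.
With repressor QuvR bound, *rudR* is not transcribed.
So RudR is not produced.
Homoserine is absent, so MibG is active.
With repressor MibG bound, *vorS* is not transcribed.
→ *vorS* is OFF.
0 of the 3 genes are transcribed.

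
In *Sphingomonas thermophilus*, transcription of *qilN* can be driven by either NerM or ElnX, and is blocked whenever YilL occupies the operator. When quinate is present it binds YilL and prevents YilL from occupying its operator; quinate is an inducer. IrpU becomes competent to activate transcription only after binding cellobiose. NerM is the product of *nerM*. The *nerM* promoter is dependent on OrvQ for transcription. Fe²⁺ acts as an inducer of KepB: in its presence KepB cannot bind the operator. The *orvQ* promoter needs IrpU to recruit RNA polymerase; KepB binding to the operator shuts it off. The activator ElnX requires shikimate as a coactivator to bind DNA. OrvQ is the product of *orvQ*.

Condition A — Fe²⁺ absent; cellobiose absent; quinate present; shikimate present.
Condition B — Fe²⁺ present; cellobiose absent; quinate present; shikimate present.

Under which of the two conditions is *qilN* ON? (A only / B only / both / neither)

both

Condition A:
Fe²⁺ is absent, so KepB is active.
Cellobiose is absent, so IrpU is inactive.
With repressor KepB bound, *orvQ* is not transcribed.
So OrvQ is not produced.
Required activator OrvQ is absent, so *nerM* is not transcribed.
So NerM is not produced.
Quinate is present, so YilL is inactive.
Shikimate is present, so ElnX is active.
Activator ElnX is present, so *qilN* is transcribed.
→ *qilN* is ON in A.
Condition B:
Fe²⁺ is present, so KepB is inactive.
Cellobiose is absent, so IrpU is inactive.
Required activator IrpU is absent, so *orvQ* is not transcribed.
So OrvQ is not produced.
Required activator OrvQ is absent, so *nerM* is not transcribed.
So NerM is not produced.
Quinate is present, so YilL is inactive.
Shikimate is present, so ElnX is active.
Activator ElnX is present, so *qilN* is transcribed.
→ *qilN* is ON in B.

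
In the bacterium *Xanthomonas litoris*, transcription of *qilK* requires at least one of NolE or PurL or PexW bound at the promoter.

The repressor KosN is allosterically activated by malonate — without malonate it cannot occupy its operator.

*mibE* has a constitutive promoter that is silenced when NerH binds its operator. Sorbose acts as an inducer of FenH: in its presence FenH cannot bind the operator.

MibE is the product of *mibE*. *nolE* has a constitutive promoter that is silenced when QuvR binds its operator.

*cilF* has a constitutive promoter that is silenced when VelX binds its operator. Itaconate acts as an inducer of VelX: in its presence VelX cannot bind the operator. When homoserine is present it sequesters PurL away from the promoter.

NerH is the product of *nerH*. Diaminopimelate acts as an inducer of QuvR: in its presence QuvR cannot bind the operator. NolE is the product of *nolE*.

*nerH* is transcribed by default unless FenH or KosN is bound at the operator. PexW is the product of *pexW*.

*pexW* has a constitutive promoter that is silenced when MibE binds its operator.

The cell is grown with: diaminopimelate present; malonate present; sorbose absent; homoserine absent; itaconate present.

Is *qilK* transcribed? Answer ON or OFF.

Diaminopimelate is present, so QuvR is inactive.
With no repressor bound, *nolE* is transcribed.
So NolE is produced and active.
Homoserine is absent, so PurL is active.
Sorbose is absent, so FenH is active.
Malonate is present, so KosN is active.
With repressor FenH bound, *nerH* is not transcribed.
So NerH is not produced.
With no repressor bound, *mibE* is transcribed.
So MibE is produced and active.
With repressor MibE bound, *pexW* is not transcribed.
So PexW is not produced.
Activator NolE is present, so *qilK* is transcribed.

ON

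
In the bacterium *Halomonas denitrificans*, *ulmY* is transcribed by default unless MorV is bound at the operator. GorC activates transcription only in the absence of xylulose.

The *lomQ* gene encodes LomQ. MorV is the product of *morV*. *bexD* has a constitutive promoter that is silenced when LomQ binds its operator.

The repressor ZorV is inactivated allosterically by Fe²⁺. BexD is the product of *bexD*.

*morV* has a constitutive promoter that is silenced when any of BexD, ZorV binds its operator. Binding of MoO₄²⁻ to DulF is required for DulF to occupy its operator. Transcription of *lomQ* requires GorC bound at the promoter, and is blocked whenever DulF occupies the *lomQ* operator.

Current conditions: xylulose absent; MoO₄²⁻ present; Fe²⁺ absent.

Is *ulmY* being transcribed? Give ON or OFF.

ON

MoO₄²⁻ is present, so DulF is active.
Xylulose is absent, so GorC is active.
With repressor DulF bound, *lomQ* is not transcribed.
So LomQ is not produced.
With no repressor bound, *bexD* is transcribed.
So BexD is produced and active.
Fe²⁺ is absent, so ZorV is active.
With repressor BexD bound, *morV* is not transcribed.
So MorV is not produced.
With no repressor bound, *ulmY* is transcribed.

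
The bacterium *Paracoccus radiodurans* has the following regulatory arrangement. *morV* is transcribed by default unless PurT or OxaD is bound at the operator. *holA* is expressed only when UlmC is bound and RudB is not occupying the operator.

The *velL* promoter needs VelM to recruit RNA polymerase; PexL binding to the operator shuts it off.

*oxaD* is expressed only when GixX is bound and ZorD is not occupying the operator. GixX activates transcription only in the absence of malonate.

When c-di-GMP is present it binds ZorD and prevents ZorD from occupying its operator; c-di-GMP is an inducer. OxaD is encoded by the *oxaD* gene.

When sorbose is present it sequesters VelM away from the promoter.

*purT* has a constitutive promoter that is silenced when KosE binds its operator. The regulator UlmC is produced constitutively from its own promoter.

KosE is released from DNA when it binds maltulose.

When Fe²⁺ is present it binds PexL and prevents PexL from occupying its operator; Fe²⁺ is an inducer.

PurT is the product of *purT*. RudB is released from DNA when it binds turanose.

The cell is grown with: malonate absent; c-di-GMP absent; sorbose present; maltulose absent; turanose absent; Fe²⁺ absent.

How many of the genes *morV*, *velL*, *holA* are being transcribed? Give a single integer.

1

Maltulose is absent, so KosE is active.
With repressor KosE bound, *purT* is not transcribed.
So PurT is not produced.
c-di-GMP is absent, so ZorD is active.
Malonate is absent, so GixX is active.
With repressor ZorD bound, *oxaD* is not transcribed.
So OxaD is not produced.
With no repressor bound, *morV* is transcribed.
→ *morV* is ON.
Sorbose is present, so VelM is inactive.
Fe²⁺ is absent, so PexL is active.
With repressor PexL bound, *velL* is not transcribed.
→ *velL* is OFF.
UlmC is produced constitutively and is active.
Turanose is absent, so RudB is active.
With repressor RudB bound, *holA* is not transcribed.
→ *holA* is OFF.
1 of the 3 genes is transcribed.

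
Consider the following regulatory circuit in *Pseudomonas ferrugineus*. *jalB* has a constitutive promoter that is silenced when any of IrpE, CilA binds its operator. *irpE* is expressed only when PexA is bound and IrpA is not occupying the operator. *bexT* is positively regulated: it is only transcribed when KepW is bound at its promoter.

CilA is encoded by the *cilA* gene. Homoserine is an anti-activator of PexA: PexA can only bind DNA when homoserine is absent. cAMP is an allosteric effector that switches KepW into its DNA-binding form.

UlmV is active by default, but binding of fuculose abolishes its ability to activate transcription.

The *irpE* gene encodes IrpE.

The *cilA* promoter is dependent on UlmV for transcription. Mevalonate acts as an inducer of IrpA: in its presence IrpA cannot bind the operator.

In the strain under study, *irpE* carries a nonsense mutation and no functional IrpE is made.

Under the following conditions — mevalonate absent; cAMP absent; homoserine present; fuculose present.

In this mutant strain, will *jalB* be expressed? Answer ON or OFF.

IrpE is non-functional in this strain, so it has no effect.
Fuculose is present, so UlmV is inactive.
Required activator UlmV is absent, so *cilA* is not transcribed.
So CilA is not produced.
With no repressor bound, *jalB* is transcribed.

ON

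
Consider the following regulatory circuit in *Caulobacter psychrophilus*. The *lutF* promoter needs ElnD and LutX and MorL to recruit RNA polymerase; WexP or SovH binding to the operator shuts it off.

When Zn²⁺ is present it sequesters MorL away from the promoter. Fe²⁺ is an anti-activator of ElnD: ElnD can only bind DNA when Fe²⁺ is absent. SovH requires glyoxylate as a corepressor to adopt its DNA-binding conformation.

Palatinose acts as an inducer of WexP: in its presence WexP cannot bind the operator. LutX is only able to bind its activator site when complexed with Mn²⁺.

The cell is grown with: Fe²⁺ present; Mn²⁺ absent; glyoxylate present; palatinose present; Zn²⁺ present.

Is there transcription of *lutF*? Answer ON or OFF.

OFF

Fe²⁺ is present, so ElnD is inactive.
Mn²⁺ is absent, so LutX is inactive.
Palatinose is present, so WexP is inactive.
Zn²⁺ is present, so MorL is inactive.
Glyoxylate is present, so SovH is active.
With repressor SovH bound, *lutF* is not transcribed.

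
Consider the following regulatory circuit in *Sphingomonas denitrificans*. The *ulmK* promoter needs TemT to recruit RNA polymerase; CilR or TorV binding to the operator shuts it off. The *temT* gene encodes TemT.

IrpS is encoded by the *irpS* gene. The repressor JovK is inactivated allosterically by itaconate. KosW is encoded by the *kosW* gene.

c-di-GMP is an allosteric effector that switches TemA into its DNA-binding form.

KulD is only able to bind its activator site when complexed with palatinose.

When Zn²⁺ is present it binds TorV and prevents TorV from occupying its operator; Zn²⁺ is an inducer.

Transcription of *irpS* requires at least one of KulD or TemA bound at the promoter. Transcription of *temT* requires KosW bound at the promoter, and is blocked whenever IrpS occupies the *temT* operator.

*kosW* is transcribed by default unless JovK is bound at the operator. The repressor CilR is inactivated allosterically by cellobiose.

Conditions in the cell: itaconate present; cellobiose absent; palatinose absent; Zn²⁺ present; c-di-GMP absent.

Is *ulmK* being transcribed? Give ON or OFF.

Palatinose is absent, so KulD is inactive.
c-di-GMP is absent, so TemA is inactive.
No activator is available at the *irpS* promoter, so *irpS* is not transcribed.
So IrpS is not produced.
Itaconate is present, so JovK is inactive.
With no repressor bound, *kosW* is transcribed.
So KosW is produced and active.
No repressor is bound and KosW is active, so *temT* is transcribed.
So TemT is produced and active.
Cellobiose is absent, so CilR is active.
Zn²⁺ is present, so TorV is inactive.
With repressor CilR bound, *ulmK* is not transcribed.

OFF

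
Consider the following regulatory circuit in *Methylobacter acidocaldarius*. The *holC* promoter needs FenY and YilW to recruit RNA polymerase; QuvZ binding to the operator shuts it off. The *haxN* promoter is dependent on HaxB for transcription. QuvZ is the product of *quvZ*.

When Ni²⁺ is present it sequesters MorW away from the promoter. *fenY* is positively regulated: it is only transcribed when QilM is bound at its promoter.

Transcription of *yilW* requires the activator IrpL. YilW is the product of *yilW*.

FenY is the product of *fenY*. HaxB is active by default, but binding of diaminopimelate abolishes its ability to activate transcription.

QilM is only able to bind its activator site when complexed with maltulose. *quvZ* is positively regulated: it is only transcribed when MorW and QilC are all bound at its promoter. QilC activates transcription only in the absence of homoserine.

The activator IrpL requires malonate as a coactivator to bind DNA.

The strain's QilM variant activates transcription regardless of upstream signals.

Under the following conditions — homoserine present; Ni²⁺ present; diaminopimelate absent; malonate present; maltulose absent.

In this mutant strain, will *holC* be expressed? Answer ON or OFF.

Ni²⁺ is present, so MorW is inactive.
Homoserine is present, so QilC is inactive.
Required activator MorW is absent, so *quvZ* is not transcribed.
So QuvZ is not produced.
QilM is constitutively active in this strain.
No repressor is bound and QilM is active, so *fenY* is transcribed.
So FenY is produced and active.
Malonate is present, so IrpL is active.
No repressor is bound and IrpL is active, so *yilW* is transcribed.
So YilW is produced and active.
No repressor is bound and FenY and YilW are active, so *holC* is transcribed.

ON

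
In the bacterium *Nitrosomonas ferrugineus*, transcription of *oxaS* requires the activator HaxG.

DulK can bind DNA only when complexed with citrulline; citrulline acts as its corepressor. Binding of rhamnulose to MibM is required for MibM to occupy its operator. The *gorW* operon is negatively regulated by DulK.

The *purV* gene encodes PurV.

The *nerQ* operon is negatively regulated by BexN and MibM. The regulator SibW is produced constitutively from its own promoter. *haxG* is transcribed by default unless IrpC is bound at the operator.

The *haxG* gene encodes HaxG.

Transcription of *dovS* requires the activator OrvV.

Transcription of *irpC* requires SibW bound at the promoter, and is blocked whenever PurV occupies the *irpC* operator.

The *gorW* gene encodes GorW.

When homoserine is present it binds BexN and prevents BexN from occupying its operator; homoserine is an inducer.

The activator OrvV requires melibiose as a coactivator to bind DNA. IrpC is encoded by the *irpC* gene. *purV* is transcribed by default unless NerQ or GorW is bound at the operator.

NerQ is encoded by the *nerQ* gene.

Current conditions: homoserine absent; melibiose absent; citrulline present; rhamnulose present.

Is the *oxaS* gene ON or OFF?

ON

Homoserine is absent, so BexN is active.
Rhamnulose is present, so MibM is active.
With repressor BexN bound, *nerQ* is not transcribed.
So NerQ is not produced.
Citrulline is present, so DulK is active.
With repressor DulK bound, *gorW* is not transcribed.
So GorW is not produced.
With no repressor bound, *purV* is transcribed.
So PurV is produced and active.
SibW is produced constitutively and is active.
With repressor PurV bound, *irpC* is not transcribed.
So IrpC is not produced.
With no repressor bound, *haxG* is transcribed.
So HaxG is produced and active.
No repressor is bound and HaxG is active, so *oxaS* is transcribed.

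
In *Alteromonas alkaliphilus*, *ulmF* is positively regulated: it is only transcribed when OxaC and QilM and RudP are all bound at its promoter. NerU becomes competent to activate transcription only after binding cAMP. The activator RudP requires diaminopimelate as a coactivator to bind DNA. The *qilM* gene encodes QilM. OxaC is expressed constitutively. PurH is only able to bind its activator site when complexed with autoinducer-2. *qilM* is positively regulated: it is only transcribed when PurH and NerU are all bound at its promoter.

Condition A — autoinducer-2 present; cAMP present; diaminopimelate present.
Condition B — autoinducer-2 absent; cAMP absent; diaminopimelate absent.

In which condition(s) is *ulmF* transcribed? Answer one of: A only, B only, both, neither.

Condition A:
OxaC is produced constitutively and is active.
Autoinducer-2 is present, so PurH is active.
cAMP is present, so NerU is active.
No repressor is bound and PurH and NerU are active, so *qilM* is transcribed.
So QilM is produced and active.
Diaminopimelate is present, so RudP is active.
No repressor is bound and OxaC and QilM and RudP are active, so *ulmF* is transcribed.
→ *ulmF* is ON in A.
Condition B:
OxaC is produced constitutively and is active.
Autoinducer-2 is absent, so PurH is inactive.
cAMP is absent, so NerU is inactive.
Required activator PurH is absent, so *qilM* is not transcribed.
So QilM is not produced.
Diaminopimelate is absent, so RudP is inactive.
Required activator QilM is absent, so *ulmF* is not transcribed.
→ *ulmF* is OFF in B.

A only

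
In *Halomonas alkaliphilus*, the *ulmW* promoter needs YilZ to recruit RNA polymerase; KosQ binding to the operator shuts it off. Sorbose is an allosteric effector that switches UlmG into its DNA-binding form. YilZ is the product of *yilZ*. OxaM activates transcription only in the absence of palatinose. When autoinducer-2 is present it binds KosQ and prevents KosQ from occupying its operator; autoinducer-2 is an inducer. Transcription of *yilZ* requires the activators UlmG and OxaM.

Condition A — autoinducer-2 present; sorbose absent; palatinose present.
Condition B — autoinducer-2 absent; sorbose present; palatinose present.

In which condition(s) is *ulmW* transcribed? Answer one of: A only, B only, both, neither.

Condition A:
Autoinducer-2 is present, so KosQ is inactive.
Sorbose is absent, so UlmG is inactive.
Palatinose is present, so OxaM is inactive.
Required activator UlmG is absent, so *yilZ* is not transcribed.
So YilZ is not produced.
Required activator YilZ is absent, so *ulmW* is not transcribed.
→ *ulmW* is OFF in A.
Condition B:
Autoinducer-2 is absent, so KosQ is active.
Sorbose is present, so UlmG is active.
Palatinose is present, so OxaM is inactive.
Required activator OxaM is absent, so *yilZ* is not transcribed.
So YilZ is not produced.
With repressor KosQ bound, *ulmW* is not transcribed.
→ *ulmW* is OFF in B.

neither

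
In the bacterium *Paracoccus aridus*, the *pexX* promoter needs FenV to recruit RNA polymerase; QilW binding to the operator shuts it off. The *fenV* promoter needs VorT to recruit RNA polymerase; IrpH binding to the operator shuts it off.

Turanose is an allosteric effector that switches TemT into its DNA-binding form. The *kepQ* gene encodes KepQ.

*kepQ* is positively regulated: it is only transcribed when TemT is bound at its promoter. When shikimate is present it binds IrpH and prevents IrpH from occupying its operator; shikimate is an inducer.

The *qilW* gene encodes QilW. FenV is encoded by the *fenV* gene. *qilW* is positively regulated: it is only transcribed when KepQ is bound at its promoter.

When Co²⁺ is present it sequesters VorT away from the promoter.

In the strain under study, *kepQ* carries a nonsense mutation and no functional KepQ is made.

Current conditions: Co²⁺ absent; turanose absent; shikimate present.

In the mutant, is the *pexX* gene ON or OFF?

ON

KepQ is non-functional in this strain, so it has no effect.
Required activator KepQ is absent, so *qilW* is not transcribed.
So QilW is not produced.
Shikimate is present, so IrpH is inactive.
Co²⁺ is absent, so VorT is active.
No repressor is bound and VorT is active, so *fenV* is transcribed.
So FenV is produced and active.
No repressor is bound and FenV is active, so *pexX* is transcribed.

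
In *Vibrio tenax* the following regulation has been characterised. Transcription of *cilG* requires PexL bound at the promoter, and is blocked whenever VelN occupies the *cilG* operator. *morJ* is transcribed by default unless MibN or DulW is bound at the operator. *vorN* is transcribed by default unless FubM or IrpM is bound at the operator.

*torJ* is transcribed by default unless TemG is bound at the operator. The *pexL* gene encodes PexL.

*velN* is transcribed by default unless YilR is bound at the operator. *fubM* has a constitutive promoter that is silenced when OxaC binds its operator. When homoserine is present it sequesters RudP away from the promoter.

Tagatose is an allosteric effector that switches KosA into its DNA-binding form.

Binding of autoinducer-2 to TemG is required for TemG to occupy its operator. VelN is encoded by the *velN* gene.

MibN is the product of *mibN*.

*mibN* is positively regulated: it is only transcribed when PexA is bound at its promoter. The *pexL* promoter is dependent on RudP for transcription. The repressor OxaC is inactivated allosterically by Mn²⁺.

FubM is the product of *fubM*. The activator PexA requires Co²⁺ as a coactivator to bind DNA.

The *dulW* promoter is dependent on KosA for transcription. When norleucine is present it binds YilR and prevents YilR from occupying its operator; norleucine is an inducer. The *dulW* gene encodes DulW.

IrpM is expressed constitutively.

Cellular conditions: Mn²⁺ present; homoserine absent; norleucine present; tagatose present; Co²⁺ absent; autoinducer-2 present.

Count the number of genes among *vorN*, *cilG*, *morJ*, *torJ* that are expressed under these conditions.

0

Mn²⁺ is present, so OxaC is inactive.
With no repressor bound, *fubM* is transcribed.
So FubM is produced and active.
IrpM is produced constitutively and is active.
With repressor FubM bound, *vorN* is not transcribed.
→ *vorN* is OFF.
Norleucine is present, so YilR is inactive.
With no repressor bound, *velN* is transcribed.
So VelN is produced and active.
Homoserine is absent, so RudP is active.
No repressor is bound and RudP is active, so *pexL* is transcribed.
So PexL is produced and active.
With repressor VelN bound, *cilG* is not transcribed.
→ *cilG* is OFF.
Co²⁺ is absent, so PexA is inactive.
Required activator PexA is absent, so *mibN* is not transcribed.
So MibN is not produced.
Tagatose is present, so KosA is active.
No repressor is bound and KosA is active, so *dulW* is transcribed.
So DulW is produced and active.
With repressor DulW bound, *morJ* is not transcribed.
→ *morJ* is OFF.
Autoinducer-2 is present, so TemG is active.
With repressor TemG bound, *torJ* is not transcribed.
→ *torJ* is OFF.
0 of the 4 genes are transcribed.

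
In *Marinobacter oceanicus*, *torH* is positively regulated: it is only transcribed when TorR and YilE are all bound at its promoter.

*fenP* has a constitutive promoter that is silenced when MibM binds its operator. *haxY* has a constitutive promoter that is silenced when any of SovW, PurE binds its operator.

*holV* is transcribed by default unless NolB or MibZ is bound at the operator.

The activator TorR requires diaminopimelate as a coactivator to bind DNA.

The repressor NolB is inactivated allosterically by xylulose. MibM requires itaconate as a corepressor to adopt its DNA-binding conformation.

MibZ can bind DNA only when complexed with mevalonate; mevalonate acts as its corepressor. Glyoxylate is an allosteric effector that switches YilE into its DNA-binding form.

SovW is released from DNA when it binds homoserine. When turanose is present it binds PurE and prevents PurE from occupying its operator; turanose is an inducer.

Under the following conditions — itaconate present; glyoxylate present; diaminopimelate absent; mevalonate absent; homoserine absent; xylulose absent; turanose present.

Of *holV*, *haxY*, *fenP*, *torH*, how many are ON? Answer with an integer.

Xylulose is absent, so NolB is active.
Mevalonate is absent, so MibZ is inactive.
With repressor NolB bound, *holV* is not transcribed.
→ *holV* is OFF.
Homoserine is absent, so SovW is active.
Turanose is present, so PurE is inactive.
With repressor SovW bound, *haxY* is not transcribed.
→ *haxY* is OFF.
Itaconate is present, so MibM is active.
With repressor MibM bound, *fenP* is not transcribed.
→ *fenP* is OFF.
Diaminopimelate is absent, so TorR is inactive.
Glyoxylate is present, so YilE is active.
Required activator TorR is absent, so *torH* is not transcribed.
→ *torH* is OFF.
0 of the 4 genes are transcribed.

0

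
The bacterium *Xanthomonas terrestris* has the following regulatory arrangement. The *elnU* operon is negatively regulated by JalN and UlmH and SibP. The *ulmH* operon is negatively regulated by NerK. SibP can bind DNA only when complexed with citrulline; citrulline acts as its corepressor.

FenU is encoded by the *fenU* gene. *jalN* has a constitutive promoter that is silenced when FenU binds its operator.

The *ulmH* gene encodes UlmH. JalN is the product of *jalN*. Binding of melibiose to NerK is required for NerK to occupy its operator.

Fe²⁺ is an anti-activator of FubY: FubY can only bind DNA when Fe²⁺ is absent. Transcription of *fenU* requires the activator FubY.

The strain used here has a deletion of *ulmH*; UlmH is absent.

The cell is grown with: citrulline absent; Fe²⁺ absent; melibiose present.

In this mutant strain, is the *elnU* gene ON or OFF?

Fe²⁺ is absent, so FubY is active.
No repressor is bound and FubY is active, so *fenU* is transcribed.
So FenU is produced and active.
With repressor FenU bound, *jalN* is not transcribed.
So JalN is not produced.
UlmH is non-functional in this strain, so it has no effect.
Citrulline is absent, so SibP is inactive.
With no repressor bound, *elnU* is transcribed.

ON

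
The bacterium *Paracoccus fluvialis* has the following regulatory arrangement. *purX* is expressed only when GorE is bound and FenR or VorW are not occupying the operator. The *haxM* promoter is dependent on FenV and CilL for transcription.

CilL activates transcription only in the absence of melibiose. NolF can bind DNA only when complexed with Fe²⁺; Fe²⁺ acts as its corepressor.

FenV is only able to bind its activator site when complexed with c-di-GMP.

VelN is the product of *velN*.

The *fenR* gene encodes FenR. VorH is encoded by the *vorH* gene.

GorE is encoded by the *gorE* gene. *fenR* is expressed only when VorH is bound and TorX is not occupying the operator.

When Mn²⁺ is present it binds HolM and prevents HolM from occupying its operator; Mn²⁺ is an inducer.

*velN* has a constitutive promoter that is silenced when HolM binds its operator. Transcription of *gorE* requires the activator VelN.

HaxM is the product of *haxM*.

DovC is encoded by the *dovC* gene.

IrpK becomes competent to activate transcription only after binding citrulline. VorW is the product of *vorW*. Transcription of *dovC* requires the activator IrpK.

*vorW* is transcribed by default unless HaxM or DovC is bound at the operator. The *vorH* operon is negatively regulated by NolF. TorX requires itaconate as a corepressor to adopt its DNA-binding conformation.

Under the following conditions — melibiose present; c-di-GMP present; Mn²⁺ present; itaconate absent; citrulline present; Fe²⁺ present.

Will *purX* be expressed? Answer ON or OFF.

Mn²⁺ is present, so HolM is inactive.
With no repressor bound, *velN* is transcribed.
So VelN is produced and active.
No repressor is bound and VelN is active, so *gorE* is transcribed.
So GorE is produced and active.
Itaconate is absent, so TorX is inactive.
Fe²⁺ is present, so NolF is active.
With repressor NolF bound, *vorH* is not transcribed.
So VorH is not produced.
Required activator VorH is absent, so *fenR* is not transcribed.
So FenR is not produced.
c-di-GMP is present, so FenV is active.
Melibiose is present, so CilL is inactive.
Required activator CilL is absent, so *haxM* is not transcribed.
So HaxM is not produced.
Citrulline is present, so IrpK is active.
No repressor is bound and IrpK is active, so *dovC* is transcribed.
So DovC is produced and active.
With repressor DovC bound, *vorW* is not transcribed.
So VorW is not produced.
No repressor is bound and GorE is active, so *purX* is transcribed.

ON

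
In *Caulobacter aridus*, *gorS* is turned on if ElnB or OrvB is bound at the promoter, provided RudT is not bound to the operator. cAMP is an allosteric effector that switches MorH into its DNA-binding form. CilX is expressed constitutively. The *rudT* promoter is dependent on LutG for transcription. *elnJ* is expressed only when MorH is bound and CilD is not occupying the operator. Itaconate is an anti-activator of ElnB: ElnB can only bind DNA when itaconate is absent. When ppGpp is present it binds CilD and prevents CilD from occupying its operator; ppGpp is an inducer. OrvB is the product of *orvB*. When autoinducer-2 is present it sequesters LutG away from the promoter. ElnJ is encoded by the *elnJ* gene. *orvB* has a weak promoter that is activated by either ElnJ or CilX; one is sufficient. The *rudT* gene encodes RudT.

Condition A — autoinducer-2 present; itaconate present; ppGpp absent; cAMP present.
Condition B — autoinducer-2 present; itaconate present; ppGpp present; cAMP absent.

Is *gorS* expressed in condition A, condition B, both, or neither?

both

Condition A:
Autoinducer-2 is present, so LutG is inactive.
Required activator LutG is absent, so *rudT* is not transcribed.
So RudT is not produced.
Itaconate is present, so ElnB is inactive.
ppGpp is absent, so CilD is active.
cAMP is present, so MorH is active.
With repressor CilD bound, *elnJ* is not transcribed.
So ElnJ is not produced.
CilX is produced constitutively and is active.
Activator CilX is present, so *orvB* is transcribed.
So OrvB is produced and active.
Activator OrvB is present, so *gorS* is transcribed.
→ *gorS* is ON in A.
Condition B:
Autoinducer-2 is present, so LutG is inactive.
Required activator LutG is absent, so *rudT* is not transcribed.
So RudT is not produced.
Itaconate is present, so ElnB is inactive.
ppGpp is present, so CilD is inactive.
cAMP is absent, so MorH is inactive.
Required activator MorH is absent, so *elnJ* is not transcribed.
So ElnJ is not produced.
CilX is produced constitutively and is active.
Activator CilX is present, so *orvB* is transcribed.
So OrvB is produced and active.
Activator OrvB is present, so *gorS* is transcribed.
→ *gorS* is ON in B.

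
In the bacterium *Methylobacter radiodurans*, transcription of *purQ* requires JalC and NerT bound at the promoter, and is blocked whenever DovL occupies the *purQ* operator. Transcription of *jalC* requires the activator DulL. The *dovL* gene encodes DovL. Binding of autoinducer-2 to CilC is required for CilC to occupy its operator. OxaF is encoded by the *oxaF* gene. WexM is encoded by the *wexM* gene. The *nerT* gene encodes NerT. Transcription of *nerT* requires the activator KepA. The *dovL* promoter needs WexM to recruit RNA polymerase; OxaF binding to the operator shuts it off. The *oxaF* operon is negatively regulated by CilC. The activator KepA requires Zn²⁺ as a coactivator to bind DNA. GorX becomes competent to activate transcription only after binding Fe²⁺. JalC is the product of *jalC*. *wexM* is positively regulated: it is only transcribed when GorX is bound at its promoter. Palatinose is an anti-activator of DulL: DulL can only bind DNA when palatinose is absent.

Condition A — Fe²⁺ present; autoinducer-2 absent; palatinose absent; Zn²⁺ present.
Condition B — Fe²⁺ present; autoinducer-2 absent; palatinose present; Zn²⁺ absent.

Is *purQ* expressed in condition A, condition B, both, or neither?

Condition A:
Fe²⁺ is present, so GorX is active.
No repressor is bound and GorX is active, so *wexM* is transcribed.
So WexM is produced and active.
Autoinducer-2 is absent, so CilC is inactive.
With no repressor bound, *oxaF* is transcribed.
So OxaF is produced and active.
With repressor OxaF bound, *dovL* is not transcribed.
So DovL is not produced.
Palatinose is absent, so DulL is active.
No repressor is bound and DulL is active, so *jalC* is transcribed.
So JalC is produced and active.
Zn²⁺ is present, so KepA is active.
No repressor is bound and KepA is active, so *nerT* is transcribed.
So NerT is produced and active.
No repressor is bound and JalC and NerT are active, so *purQ* is transcribed.
→ *purQ* is ON in A.
Condition B:
Fe²⁺ is present, so GorX is active.
No repressor is bound and GorX is active, so *wexM* is transcribed.
So WexM is produced and active.
Autoinducer-2 is absent, so CilC is inactive.
With no repressor bound, *oxaF* is transcribed.
So OxaF is produced and active.
With repressor OxaF bound, *dovL* is not transcribed.
So DovL is not produced.
Palatinose is present, so DulL is inactive.
Required activator DulL is absent, so *jalC* is not transcribed.
So JalC is not produced.
Zn²⁺ is absent, so KepA is inactive.
Required activator KepA is absent, so *nerT* is not transcribed.
So NerT is not produced.
Required activator JalC is absent, so *purQ* is not transcribed.
→ *purQ* is OFF in B.

A only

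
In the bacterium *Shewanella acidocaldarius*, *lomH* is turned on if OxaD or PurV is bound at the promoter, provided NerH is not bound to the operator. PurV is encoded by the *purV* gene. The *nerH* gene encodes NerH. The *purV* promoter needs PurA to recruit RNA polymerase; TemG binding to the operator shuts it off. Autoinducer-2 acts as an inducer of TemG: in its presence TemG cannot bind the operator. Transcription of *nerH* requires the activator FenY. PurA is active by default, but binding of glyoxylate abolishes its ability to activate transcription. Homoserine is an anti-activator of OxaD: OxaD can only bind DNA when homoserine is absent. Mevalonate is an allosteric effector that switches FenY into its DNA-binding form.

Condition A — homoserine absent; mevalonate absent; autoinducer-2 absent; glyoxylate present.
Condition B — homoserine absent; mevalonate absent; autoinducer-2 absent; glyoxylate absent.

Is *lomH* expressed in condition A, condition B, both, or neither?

Condition A:
Homoserine is absent, so OxaD is active.
Mevalonate is absent, so FenY is inactive.
Required activator FenY is absent, so *nerH* is not transcribed.
So NerH is not produced.
Autoinducer-2 is absent, so TemG is active.
Glyoxylate is present, so PurA is inactive.
With repressor TemG bound, *purV* is not transcribed.
So PurV is not produced.
Activator OxaD is present, so *lomH* is transcribed.
→ *lomH* is ON in A.
Condition B:
Homoserine is absent, so OxaD is active.
Mevalonate is absent, so FenY is inactive.
Required activator FenY is absent, so *nerH* is not transcribed.
So NerH is not produced.
Autoinducer-2 is absent, so TemG is active.
Glyoxylate is absent, so PurA is active.
With repressor TemG bound, *purV* is not transcribed.
So PurV is not produced.
Activator OxaD is present, so *lomH* is transcribed.
→ *lomH* is ON in B.

both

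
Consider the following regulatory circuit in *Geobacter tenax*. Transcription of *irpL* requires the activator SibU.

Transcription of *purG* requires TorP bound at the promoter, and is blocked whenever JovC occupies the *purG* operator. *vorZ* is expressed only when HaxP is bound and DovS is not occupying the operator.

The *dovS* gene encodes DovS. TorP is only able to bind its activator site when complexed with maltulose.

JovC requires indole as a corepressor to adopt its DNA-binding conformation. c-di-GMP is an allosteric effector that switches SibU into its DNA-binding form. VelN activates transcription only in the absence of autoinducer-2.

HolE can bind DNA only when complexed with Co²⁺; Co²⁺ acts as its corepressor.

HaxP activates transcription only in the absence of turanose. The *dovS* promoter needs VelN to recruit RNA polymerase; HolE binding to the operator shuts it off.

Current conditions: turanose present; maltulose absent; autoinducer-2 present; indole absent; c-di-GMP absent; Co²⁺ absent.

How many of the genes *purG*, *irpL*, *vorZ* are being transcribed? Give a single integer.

0

Indole is absent, so JovC is inactive.
Maltulose is absent, so TorP is inactive.
Required activator TorP is absent, so *purG* is not transcribed.
→ *purG* is OFF.
c-di-GMP is absent, so SibU is inactive.
Required activator SibU is absent, so *irpL* is not transcribed.
→ *irpL* is OFF.
Autoinducer-2 is present, so VelN is inactive.
Co²⁺ is absent, so HolE is inactive.
Required activator VelN is absent, so *dovS* is not transcribed.
So DovS is not produced.
Turanose is present, so HaxP is inactive.
Required activator HaxP is absent, so *vorZ* is not transcribed.
→ *vorZ* is OFF.
0 of the 3 genes are transcribed.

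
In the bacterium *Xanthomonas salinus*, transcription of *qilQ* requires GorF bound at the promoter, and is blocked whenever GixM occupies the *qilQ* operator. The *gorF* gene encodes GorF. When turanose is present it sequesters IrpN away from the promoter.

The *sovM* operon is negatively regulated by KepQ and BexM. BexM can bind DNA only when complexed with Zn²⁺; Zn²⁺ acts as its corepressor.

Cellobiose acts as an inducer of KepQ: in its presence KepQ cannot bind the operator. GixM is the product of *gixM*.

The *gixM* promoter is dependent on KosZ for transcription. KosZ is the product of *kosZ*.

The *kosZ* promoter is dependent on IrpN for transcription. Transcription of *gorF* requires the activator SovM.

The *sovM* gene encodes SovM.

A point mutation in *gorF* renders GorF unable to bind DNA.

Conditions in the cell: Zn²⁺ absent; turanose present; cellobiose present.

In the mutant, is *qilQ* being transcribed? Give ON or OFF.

OFF

Turanose is present, so IrpN is inactive.
Required activator IrpN is absent, so *kosZ* is not transcribed.
So KosZ is not produced.
Required activator KosZ is absent, so *gixM* is not transcribed.
So GixM is not produced.
GorF is non-functional in this strain, so it has no effect.
Required activator GorF is absent, so *qilQ* is not transcribed.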